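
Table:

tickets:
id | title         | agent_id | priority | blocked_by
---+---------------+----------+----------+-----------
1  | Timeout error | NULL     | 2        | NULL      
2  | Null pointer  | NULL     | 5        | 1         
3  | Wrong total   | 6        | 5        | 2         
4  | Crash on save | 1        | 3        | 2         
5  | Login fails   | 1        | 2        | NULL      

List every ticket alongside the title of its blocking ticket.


This is a self-join: tickets is joined to a second copy of itself, matching each row's blocked_by to another row's id. Use LEFT JOIN so rows with blocked_by=NULL are kept.
  - ticket 1 (Timeout error): blocked_by=NULL -> NULL
  - ticket 2 (Null pointer): blocked_by=1 -> Timeout error
  - ticket 3 (Wrong total): blocked_by=2 -> Null pointer
  - ticket 4 (Crash on save): blocked_by=2 -> Null pointer
  - ticket 5 (Login fails): blocked_by=NULL -> NULL

SQL:
SELECT a.title AS item, b.title AS blocked_by
FROM tickets a
LEFT JOIN tickets b ON a.blocked_by = b.id

Result:
item          | blocked_by   
--------------+--------------
Timeout error | NULL         
Null pointer  | Timeout error
Wrong total   | Null pointer 
Crash on save | Null pointer 
Login fails   | NULL         


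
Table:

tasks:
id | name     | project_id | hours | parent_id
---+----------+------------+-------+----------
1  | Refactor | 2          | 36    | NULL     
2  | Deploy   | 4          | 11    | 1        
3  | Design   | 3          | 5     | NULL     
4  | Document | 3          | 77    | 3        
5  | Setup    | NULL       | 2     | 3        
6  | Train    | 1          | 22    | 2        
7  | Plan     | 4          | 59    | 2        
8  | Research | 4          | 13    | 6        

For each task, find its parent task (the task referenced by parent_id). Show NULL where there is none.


This is a self-join: tasks is joined to a second copy of itself, matching each row's parent_id to another row's id. Use LEFT JOIN so rows with parent_id=NULL are kept.
  - task 1 (Refactor): parent_id=NULL -> NULL
  - task 2 (Deploy): parent_id=1 -> Refactor
  - task 3 (Design): parent_id=NULL -> NULL
  - task 4 (Document): parent_id=3 -> Design
  - task 5 (Setup): parent_id=3 -> Design
  - task 6 (Train): parent_id=2 -> Deploy
  - task 7 (Plan): parent_id=2 -> Deploy
  - task 8 (Research): parent_id=6 -> Train

SQL:
SELECT a.name AS item, b.name AS parent
FROM tasks a
LEFT JOIN tasks b ON a.parent_id = b.id

Result:
item     | parent  
---------+---------
Refactor | NULL    
Deploy   | Refactor
Design   | NULL    
Document | Design  
Setup    | Design  
Train    | Deploy  
Plan     | Deploy  
Research | Train   


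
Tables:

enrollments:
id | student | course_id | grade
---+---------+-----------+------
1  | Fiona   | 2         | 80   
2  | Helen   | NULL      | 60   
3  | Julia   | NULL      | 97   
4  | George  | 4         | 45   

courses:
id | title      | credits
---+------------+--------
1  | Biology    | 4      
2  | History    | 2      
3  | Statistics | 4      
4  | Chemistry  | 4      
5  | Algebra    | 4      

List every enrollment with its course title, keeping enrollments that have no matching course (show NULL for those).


LEFT JOIN keeps every row from enrollments (the left table); where course_id has no match in courses, the course columns become NULL. Walk through each enrollment:
  - enrollment 1 (Fiona): course_id=2 -> matches History
  - enrollment 2 (Helen): course_id=NULL, no match -> kept with NULL
  - enrollment 3 (Julia): course_id=NULL, no match -> kept with NULL
  - enrollment 4 (George): course_id=4 -> matches Chemistry
All 4 rows appear; 2 have NULL course.

SQL:
SELECT a.student, b.title AS course
FROM enrollments a
LEFT JOIN courses b ON a.course_id = b.id

Result:
student | course   
--------+----------
Fiona   | History  
Helen   | NULL     
Julia   | NULL     
George  | Chemistry


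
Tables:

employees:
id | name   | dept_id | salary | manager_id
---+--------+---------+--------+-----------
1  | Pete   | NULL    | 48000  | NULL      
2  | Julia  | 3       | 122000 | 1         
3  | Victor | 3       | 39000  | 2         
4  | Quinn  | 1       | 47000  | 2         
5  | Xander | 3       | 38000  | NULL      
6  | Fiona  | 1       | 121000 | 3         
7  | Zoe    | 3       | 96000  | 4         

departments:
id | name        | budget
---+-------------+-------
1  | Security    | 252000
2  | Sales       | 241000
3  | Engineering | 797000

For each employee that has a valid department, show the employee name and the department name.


INNER JOIN keeps only employees rows whose dept_id matches an id in departments. Walk through each employee:
  - employee 1 (Pete): dept_id=NULL, no match -> dropped
  - employee 2 (Julia): dept_id=3 -> matches Engineering
  - employee 3 (Victor): dept_id=3 -> matches Engineering
  - employee 4 (Quinn): dept_id=1 -> matches Security
  - employee 5 (Xander): dept_id=3 -> matches Engineering
  - employee 6 (Fiona): dept_id=1 -> matches Security
  - employee 7 (Zoe): dept_id=3 -> matches Engineering
So 1 of 7 rows is dropped.

SQL:
SELECT a.name, b.name AS department
FROM employees a
INNER JOIN departments b ON a.dept_id = b.id

Result:
name   | department 
-------+------------
Julia  | Engineering
Victor | Engineering
Quinn  | Security   
Xander | Engineering
Fiona  | Security   
Zoe    | Engineering


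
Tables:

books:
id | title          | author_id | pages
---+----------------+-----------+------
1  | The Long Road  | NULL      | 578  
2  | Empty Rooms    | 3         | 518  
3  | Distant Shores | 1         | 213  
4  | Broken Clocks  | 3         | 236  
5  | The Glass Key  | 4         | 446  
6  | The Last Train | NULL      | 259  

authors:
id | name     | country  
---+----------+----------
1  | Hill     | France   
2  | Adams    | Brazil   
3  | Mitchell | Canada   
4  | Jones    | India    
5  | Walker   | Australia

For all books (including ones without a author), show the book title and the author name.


LEFT JOIN keeps every row from books (the left table); where author_id has no match in authors, the author columns become NULL. Walk through each book:
  - book 1 (The Long Road): author_id=NULL, no match -> kept with NULL
  - book 2 (Empty Rooms): author_id=3 -> matches Mitchell
  - book 3 (Distant Shores): author_id=1 -> matches Hill
  - book 4 (Broken Clocks): author_id=3 -> matches Mitchell
  - book 5 (The Glass Key): author_id=4 -> matches Jones
  - book 6 (The Last Train): author_id=NULL, no match -> kept with NULL
All 6 rows appear; 2 have NULL author.

SQL:
SELECT a.title, b.name AS author
FROM books a
LEFT JOIN authors b ON a.author_id = b.id

Result:
title          | author  
---------------+---------
The Long Road  | NULL    
Empty Rooms    | Mitchell
Distant Shores | Hill    
Broken Clocks  | Mitchell
The Glass Key  | Jones   
The Last Train | NULL    


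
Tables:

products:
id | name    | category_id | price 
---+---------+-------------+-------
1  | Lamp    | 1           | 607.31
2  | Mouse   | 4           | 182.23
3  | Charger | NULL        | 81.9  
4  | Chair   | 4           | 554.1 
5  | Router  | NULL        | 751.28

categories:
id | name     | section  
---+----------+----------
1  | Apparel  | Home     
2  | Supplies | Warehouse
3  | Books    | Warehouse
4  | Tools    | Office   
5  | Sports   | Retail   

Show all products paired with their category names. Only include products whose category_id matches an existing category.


INNER JOIN keeps only products rows whose category_id matches an id in categories. Walk through each product:
  - product 1 (Lamp): category_id=1 -> matches Apparel
  - product 2 (Mouse): category_id=4 -> matches Tools
  - product 3 (Charger): category_id=NULL, no match -> dropped
  - product 4 (Chair): category_id=4 -> matches Tools
  - product 5 (Router): category_id=NULL, no match -> dropped
So 2 of 5 rows are dropped.

SQL:
SELECT a.name, b.name AS category
FROM products a
INNER JOIN categories b ON a.category_id = b.id

Result:
name  | category
------+---------
Lamp  | Apparel 
Mouse | Tools   
Chair | Tools   


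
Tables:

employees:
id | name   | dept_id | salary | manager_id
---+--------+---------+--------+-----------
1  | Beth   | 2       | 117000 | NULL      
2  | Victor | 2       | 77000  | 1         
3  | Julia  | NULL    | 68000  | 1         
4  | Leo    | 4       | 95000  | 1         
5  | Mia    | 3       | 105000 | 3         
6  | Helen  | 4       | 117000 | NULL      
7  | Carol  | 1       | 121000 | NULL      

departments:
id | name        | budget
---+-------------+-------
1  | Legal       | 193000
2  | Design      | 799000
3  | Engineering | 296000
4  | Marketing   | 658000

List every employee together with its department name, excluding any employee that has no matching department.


INNER JOIN keeps only employees rows whose dept_id matches an id in departments. Walk through each employee:
  - employee 1 (Beth): dept_id=2 -> matches Design
  - employee 2 (Victor): dept_id=2 -> matches Design
  - employee 3 (Julia): dept_id=NULL, no match -> dropped
  - employee 4 (Leo): dept_id=4 -> matches Marketing
  - employee 5 (Mia): dept_id=3 -> matches Engineering
  - employee 6 (Helen): dept_id=4 -> matches Marketing
  - employee 7 (Carol): dept_id=1 -> matches Legal
So 1 of 7 rows is dropped.

SQL:
SELECT a.name, b.name AS department
FROM employees a
INNER JOIN departments b ON a.dept_id = b.id

Result:
name   | department 
-------+------------
Beth   | Design     
Victor | Design     
Leo    | Marketing  
Mia    | Engineering
Helen  | Marketing  
Carol  | Legal      


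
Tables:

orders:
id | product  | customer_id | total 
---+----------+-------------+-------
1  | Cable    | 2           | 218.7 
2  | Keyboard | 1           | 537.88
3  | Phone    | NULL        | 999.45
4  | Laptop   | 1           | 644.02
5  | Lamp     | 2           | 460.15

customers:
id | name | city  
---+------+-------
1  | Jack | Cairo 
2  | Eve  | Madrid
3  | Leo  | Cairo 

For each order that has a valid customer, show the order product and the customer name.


INNER JOIN keeps only orders rows whose customer_id matches an id in customers. Walk through each order:
  - order 1 (Cable): customer_id=2 -> matches Eve
  - order 2 (Keyboard): customer_id=1 -> matches Jack
  - order 3 (Phone): customer_id=NULL, no match -> dropped
  - order 4 (Laptop): customer_id=1 -> matches Jack
  - order 5 (Lamp): customer_id=2 -> matches Eve
So 1 of 5 rows is dropped.

SQL:
SELECT a.product, b.name AS customer
FROM orders a
INNER JOIN customers b ON a.customer_id = b.id

Result:
product  | customer
---------+---------
Cable    | Eve     
Keyboard | Jack    
Laptop   | Jack    
Lamp     | Eve     


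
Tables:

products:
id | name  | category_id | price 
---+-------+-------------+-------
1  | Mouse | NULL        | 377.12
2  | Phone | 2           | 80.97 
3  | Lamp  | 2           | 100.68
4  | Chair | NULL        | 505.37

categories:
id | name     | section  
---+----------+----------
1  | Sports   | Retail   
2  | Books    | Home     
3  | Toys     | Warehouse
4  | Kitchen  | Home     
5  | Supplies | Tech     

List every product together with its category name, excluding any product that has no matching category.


INNER JOIN keeps only products rows whose category_id matches an id in categories. Walk through each product:
  - product 1 (Mouse): category_id=NULL, no match -> dropped
  - product 2 (Phone): category_id=2 -> matches Books
  - product 3 (Lamp): category_id=2 -> matches Books
  - product 4 (Chair): category_id=NULL, no match -> dropped
So 2 of 4 rows are dropped.

SQL:
SELECT a.name, b.name AS category
FROM products a
INNER JOIN categories b ON a.category_id = b.id

Result:
name  | category
------+---------
Phone | Books   
Lamp  | Books   


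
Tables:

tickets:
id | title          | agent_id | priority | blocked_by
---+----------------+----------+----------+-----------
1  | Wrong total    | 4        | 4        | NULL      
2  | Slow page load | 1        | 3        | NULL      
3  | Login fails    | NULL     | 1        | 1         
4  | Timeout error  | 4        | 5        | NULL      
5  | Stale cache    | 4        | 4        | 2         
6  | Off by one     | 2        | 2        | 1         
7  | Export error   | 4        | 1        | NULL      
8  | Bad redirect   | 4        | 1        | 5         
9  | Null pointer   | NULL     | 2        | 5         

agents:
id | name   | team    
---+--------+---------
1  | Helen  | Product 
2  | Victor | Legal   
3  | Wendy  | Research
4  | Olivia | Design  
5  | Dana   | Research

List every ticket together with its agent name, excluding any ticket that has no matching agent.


INNER JOIN keeps only tickets rows whose agent_id matches an id in agents. Walk through each ticket:
  - ticket 1 (Wrong total): agent_id=4 -> matches Olivia
  - ticket 2 (Slow page load): agent_id=1 -> matches Helen
  - ticket 3 (Login fails): agent_id=NULL, no match -> dropped
  - ticket 4 (Timeout error): agent_id=4 -> matches Olivia
  - ticket 5 (Stale cache): agent_id=4 -> matches Olivia
  - ticket 6 (Off by one): agent_id=2 -> matches Victor
  - ticket 7 (Export error): agent_id=4 -> matches Olivia
  - ticket 8 (Bad redirect): agent_id=4 -> matches Olivia
  - ticket 9 (Null pointer): agent_id=NULL, no match -> dropped
So 2 of 9 rows are dropped.

SQL:
SELECT a.title, b.name AS agent
FROM tickets a
INNER JOIN agents b ON a.agent_id = b.id

Result:
title          | agent 
---------------+-------
Wrong total    | Olivia
Slow page load | Helen 
Timeout error  | Olivia
Stale cache    | Olivia
Off by one     | Victor
Export error   | Olivia
Bad redirect   | Olivia


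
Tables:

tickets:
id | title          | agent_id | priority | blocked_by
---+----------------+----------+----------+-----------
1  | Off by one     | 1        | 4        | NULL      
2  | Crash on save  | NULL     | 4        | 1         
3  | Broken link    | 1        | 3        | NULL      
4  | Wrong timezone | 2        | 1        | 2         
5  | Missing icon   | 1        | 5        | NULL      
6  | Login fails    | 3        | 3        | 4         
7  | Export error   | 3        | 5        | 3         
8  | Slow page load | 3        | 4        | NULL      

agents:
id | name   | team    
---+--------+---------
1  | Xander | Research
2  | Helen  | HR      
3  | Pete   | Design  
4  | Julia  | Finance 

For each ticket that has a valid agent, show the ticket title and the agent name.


INNER JOIN keeps only tickets rows whose agent_id matches an id in agents. Walk through each ticket:
  - ticket 1 (Off by one): agent_id=1 -> matches Xander
  - ticket 2 (Crash on save): agent_id=NULL, no match -> dropped
  - ticket 3 (Broken link): agent_id=1 -> matches Xander
  - ticket 4 (Wrong timezone): agent_id=2 -> matches Helen
  - ticket 5 (Missing icon): agent_id=1 -> matches Xander
  - ticket 6 (Login fails): agent_id=3 -> matches Pete
  - ticket 7 (Export error): agent_id=3 -> matches Pete
  - ticket 8 (Slow page load): agent_id=3 -> matches Pete
So 1 of 8 rows is dropped.

SQL:
SELECT a.title, b.name AS agent
FROM tickets a
INNER JOIN agents b ON a.agent_id = b.id

Result:
title          | agent 
---------------+-------
Off by one     | Xander
Broken link    | Xander
Wrong timezone | Helen 
Missing icon   | Xander
Login fails    | Pete  
Export error   | Pete  
Slow page load | Pete  


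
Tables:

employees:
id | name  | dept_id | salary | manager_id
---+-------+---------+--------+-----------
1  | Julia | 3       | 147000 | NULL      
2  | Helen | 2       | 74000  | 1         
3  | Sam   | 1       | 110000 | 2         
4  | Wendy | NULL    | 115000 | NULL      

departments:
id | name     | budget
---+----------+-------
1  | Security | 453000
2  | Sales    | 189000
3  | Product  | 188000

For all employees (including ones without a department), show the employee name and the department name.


LEFT JOIN keeps every row from employees (the left table); where dept_id has no match in departments, the department columns become NULL. Walk through each employee:
  - employee 1 (Julia): dept_id=3 -> matches Product
  - employee 2 (Helen): dept_id=2 -> matches Sales
  - employee 3 (Sam): dept_id=1 -> matches Security
  - employee 4 (Wendy): dept_id=NULL, no match -> kept with NULL
All 4 rows appear; 1 has NULL department.

SQL:
SELECT a.name, b.name AS department
FROM employees a
LEFT JOIN departments b ON a.dept_id = b.id

Result:
name  | department
------+-----------
Julia | Product   
Helen | Sales     
Sam   | Security  
Wendy | NULL      


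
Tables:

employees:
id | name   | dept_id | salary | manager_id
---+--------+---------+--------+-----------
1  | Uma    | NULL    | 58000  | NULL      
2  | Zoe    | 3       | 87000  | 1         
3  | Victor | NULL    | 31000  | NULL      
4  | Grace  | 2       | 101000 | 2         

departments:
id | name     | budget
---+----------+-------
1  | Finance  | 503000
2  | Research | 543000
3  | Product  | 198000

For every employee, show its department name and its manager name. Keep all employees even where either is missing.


Two LEFT JOINs from the same base table employees: one to departments via dept_id, one to employees itself via manager_id. Both are LEFT so every employee is preserved.
Match against departments:
  - employee 1 (Uma): dept_id=NULL, no match -> kept with NULL
  - employee 2 (Zoe): dept_id=3 -> matches Product
  - employee 3 (Victor): dept_id=NULL, no match -> kept with NULL
  - employee 4 (Grace): dept_id=2 -> matches Research
Match against employees (self):
  - employee 1 (Uma): manager_id=NULL -> NULL
  - employee 2 (Zoe): manager_id=1 -> Uma
  - employee 3 (Victor): manager_id=NULL -> NULL
  - employee 4 (Grace): manager_id=2 -> Zoe

SQL:
SELECT a.name, b.name AS department, c.name AS manager
FROM employees a
LEFT JOIN departments b ON a.dept_id = b.id
LEFT JOIN employees c ON a.manager_id = c.id

Result:
name   | department | manager
-------+------------+--------
Uma    | NULL       | NULL   
Zoe    | Product    | Uma    
Victor | NULL       | NULL   
Grace  | Research   | Zoe    


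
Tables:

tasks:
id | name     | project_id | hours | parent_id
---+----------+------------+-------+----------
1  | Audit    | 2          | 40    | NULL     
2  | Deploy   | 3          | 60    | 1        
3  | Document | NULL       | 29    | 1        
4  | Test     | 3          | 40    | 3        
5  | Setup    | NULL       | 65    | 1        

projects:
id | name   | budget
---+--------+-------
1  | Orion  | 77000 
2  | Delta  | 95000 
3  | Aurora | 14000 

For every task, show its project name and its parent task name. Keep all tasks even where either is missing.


Two LEFT JOINs from the same base table tasks: one to projects via project_id, one to tasks itself via parent_id. Both are LEFT so every task is preserved.
Match against projects:
  - task 1 (Audit): project_id=2 -> matches Delta
  - task 2 (Deploy): project_id=3 -> matches Aurora
  - task 3 (Document): project_id=NULL, no match -> kept with NULL
  - task 4 (Test): project_id=3 -> matches Aurora
  - task 5 (Setup): project_id=NULL, no match -> kept with NULL
Match against tasks (self):
  - task 1 (Audit): parent_id=NULL -> NULL
  - task 2 (Deploy): parent_id=1 -> Audit
  - task 3 (Document): parent_id=1 -> Audit
  - task 4 (Test): parent_id=3 -> Document
  - task 5 (Setup): parent_id=1 -> Audit

SQL:
SELECT a.name, b.name AS project, c.name AS parent
FROM tasks a
LEFT JOIN projects b ON a.project_id = b.id
LEFT JOIN tasks c ON a.parent_id = c.id

Result:
name     | project | parent  
---------+---------+---------
Audit    | Delta   | NULL    
Deploy   | Aurora  | Audit   
Document | NULL    | Audit   
Test     | Aurora  | Document
Setup    | NULL    | Audit   


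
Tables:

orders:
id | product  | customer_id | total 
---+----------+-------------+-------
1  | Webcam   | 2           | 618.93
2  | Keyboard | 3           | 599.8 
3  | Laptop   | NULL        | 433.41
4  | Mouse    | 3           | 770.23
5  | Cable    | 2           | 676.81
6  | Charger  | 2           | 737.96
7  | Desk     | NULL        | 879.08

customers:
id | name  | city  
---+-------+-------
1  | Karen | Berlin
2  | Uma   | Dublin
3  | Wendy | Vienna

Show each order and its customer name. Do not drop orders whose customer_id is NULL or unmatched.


LEFT JOIN keeps every row from orders (the left table); where customer_id has no match in customers, the customer columns become NULL. Walk through each order:
  - order 1 (Webcam): customer_id=2 -> matches Uma
  - order 2 (Keyboard): customer_id=3 -> matches Wendy
  - order 3 (Laptop): customer_id=NULL, no match -> kept with NULL
  - order 4 (Mouse): customer_id=3 -> matches Wendy
  - order 5 (Cable): customer_id=2 -> matches Uma
  - order 6 (Charger): customer_id=2 -> matches Uma
  - order 7 (Desk): customer_id=NULL, no match -> kept with NULL
All 7 rows appear; 2 have NULL customer.

SQL:
SELECT a.product, b.name AS customer
FROM orders a
LEFT JOIN customers b ON a.customer_id = b.id

Result:
product  | customer
---------+---------
Webcam   | Uma     
Keyboard | Wendy   
Laptop   | NULL    
Mouse    | Wendy   
Cable    | Uma     
Charger  | Uma     
Desk     | NULL    


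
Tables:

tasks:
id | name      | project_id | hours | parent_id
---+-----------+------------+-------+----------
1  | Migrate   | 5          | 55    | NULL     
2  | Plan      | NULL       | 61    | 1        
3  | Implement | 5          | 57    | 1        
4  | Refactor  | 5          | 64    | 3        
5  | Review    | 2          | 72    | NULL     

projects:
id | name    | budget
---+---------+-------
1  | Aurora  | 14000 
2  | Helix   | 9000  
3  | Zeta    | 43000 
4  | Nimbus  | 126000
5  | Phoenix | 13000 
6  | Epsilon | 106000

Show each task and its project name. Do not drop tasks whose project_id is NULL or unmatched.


LEFT JOIN keeps every row from tasks (the left table); where project_id has no match in projects, the project columns become NULL. Walk through each task:
  - task 1 (Migrate): project_id=5 -> matches Phoenix
  - task 2 (Plan): project_id=NULL, no match -> kept with NULL
  - task 3 (Implement): project_id=5 -> matches Phoenix
  - task 4 (Refactor): project_id=5 -> matches Phoenix
  - task 5 (Review): project_id=2 -> matches Helix
All 5 rows appear; 1 has NULL project.

SQL:
SELECT a.name, b.name AS project
FROM tasks a
LEFT JOIN projects b ON a.project_id = b.id

Result:
name      | project
----------+--------
Migrate   | Phoenix
Plan      | NULL   
Implement | Phoenix
Refactor  | Phoenix
Review    | Helix  


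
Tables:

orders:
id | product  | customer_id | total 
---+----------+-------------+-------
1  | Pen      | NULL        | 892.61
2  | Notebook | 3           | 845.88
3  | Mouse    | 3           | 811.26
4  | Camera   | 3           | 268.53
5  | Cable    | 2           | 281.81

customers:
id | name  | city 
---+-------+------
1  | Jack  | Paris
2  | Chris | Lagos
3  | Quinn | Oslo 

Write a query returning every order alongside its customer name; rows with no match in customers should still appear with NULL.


LEFT JOIN keeps every row from orders (the left table); where customer_id has no match in customers, the customer columns become NULL. Walk through each order:
  - order 1 (Pen): customer_id=NULL, no match -> kept with NULL
  - order 2 (Notebook): customer_id=3 -> matches Quinn
  - order 3 (Mouse): customer_id=3 -> matches Quinn
  - order 4 (Camera): customer_id=3 -> matches Quinn
  - order 5 (Cable): customer_id=2 -> matches Chris
All 5 rows appear; 1 has NULL customer.

SQL:
SELECT a.product, b.name AS customer
FROM orders a
LEFT JOIN customers b ON a.customer_id = b.id

Result:
product  | customer
---------+---------
Pen      | NULL    
Notebook | Quinn   
Mouse    | Quinn   
Camera   | Quinn   
Cable    | Chris   


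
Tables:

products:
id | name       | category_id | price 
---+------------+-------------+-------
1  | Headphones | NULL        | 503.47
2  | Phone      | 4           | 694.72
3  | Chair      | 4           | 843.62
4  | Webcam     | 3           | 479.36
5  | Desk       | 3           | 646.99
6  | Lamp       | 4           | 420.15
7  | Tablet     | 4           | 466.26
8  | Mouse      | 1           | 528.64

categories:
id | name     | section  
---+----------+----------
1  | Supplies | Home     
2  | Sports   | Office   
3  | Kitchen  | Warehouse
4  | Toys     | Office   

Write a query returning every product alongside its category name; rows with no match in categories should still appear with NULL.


LEFT JOIN keeps every row from products (the left table); where category_id has no match in categories, the category columns become NULL. Walk through each product:
  - product 1 (Headphones): category_id=NULL, no match -> kept with NULL
  - product 2 (Phone): category_id=4 -> matches Toys
  - product 3 (Chair): category_id=4 -> matches Toys
  - product 4 (Webcam): category_id=3 -> matches Kitchen
  - product 5 (Desk): category_id=3 -> matches Kitchen
  - product 6 (Lamp): category_id=4 -> matches Toys
  - product 7 (Tablet): category_id=4 -> matches Toys
  - product 8 (Mouse): category_id=1 -> matches Supplies
All 8 rows appear; 1 has NULL category.

SQL:
SELECT a.name, b.name AS category
FROM products a
LEFT JOIN categories b ON a.category_id = b.id

Result:
name       | category
-----------+---------
Headphones | NULL    
Phone      | Toys    
Chair      | Toys    
Webcam     | Kitchen 
Desk       | Kitchen 
Lamp       | Toys    
Tablet     | Toys    
Mouse      | Supplies


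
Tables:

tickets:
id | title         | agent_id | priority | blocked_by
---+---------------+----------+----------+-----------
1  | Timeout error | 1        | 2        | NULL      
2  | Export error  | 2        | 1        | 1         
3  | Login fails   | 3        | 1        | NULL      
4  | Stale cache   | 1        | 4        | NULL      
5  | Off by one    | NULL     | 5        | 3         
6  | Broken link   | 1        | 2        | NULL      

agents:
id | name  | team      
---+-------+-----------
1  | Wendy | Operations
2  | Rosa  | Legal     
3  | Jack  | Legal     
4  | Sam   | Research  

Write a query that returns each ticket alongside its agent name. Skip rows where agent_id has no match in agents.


INNER JOIN keeps only tickets rows whose agent_id matches an id in agents. Walk through each ticket:
  - ticket 1 (Timeout error): agent_id=1 -> matches Wendy
  - ticket 2 (Export error): agent_id=2 -> matches Rosa
  - ticket 3 (Login fails): agent_id=3 -> matches Jack
  - ticket 4 (Stale cache): agent_id=1 -> matches Wendy
  - ticket 5 (Off by one): agent_id=NULL, no match -> dropped
  - ticket 6 (Broken link): agent_id=1 -> matches Wendy
So 1 of 6 rows is dropped.

SQL:
SELECT a.title, b.name AS agent
FROM tickets a
INNER JOIN agents b ON a.agent_id = b.id

Result:
title         | agent
--------------+------
Timeout error | Wendy
Export error  | Rosa 
Login fails   | Jack 
Stale cache   | Wendy
Broken link   | Wendy


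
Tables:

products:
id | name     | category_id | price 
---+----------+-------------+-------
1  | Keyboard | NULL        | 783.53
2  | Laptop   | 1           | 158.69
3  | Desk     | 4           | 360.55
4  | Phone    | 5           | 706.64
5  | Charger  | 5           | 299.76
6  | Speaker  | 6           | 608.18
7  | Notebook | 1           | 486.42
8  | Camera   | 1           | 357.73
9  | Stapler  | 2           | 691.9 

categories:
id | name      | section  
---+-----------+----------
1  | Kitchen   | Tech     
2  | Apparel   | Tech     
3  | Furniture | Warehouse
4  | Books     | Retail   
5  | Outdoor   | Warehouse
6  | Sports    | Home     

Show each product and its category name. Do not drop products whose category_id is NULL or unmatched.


LEFT JOIN keeps every row from products (the left table); where category_id has no match in categories, the category columns become NULL. Walk through each product:
  - product 1 (Keyboard): category_id=NULL, no match -> kept with NULL
  - product 2 (Laptop): category_id=1 -> matches Kitchen
  - product 3 (Desk): category_id=4 -> matches Books
  - product 4 (Phone): category_id=5 -> matches Outdoor
  - product 5 (Charger): category_id=5 -> matches Outdoor
  - product 6 (Speaker): category_id=6 -> matches Sports
  - product 7 (Notebook): category_id=1 -> matches Kitchen
  - product 8 (Camera): category_id=1 -> matches Kitchen
  - product 9 (Stapler): category_id=2 -> matches Apparel
All 9 rows appear; 1 has NULL category.

SQL:
SELECT a.name, b.name AS category
FROM products a
LEFT JOIN categories b ON a.category_id = b.id

Result:
name     | category
---------+---------
Keyboard | NULL    
Laptop   | Kitchen 
Desk     | Books   
Phone    | Outdoor 
Charger  | Outdoor 
Speaker  | Sports  
Notebook | Kitchen 
Camera   | Kitchen 
Stapler  | Apparel 


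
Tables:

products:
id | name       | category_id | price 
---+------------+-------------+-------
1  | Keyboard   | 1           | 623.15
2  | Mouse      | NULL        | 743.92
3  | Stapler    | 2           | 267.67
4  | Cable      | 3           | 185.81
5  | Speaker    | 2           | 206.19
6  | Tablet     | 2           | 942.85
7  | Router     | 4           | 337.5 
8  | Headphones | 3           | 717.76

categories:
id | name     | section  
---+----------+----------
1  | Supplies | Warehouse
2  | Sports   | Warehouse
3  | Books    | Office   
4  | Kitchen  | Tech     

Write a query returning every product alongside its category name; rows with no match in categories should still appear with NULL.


LEFT JOIN keeps every row from products (the left table); where category_id has no match in categories, the category columns become NULL. Walk through each product:
  - product 1 (Keyboard): category_id=1 -> matches Supplies
  - product 2 (Mouse): category_id=NULL, no match -> kept with NULL
  - product 3 (Stapler): category_id=2 -> matches Sports
  - product 4 (Cable): category_id=3 -> matches Books
  - product 5 (Speaker): category_id=2 -> matches Sports
  - product 6 (Tablet): category_id=2 -> matches Sports
  - product 7 (Router): category_id=4 -> matches Kitchen
  - product 8 (Headphones): category_id=3 -> matches Books
All 8 rows appear; 1 has NULL category.

SQL:
SELECT a.name, b.name AS category
FROM products a
LEFT JOIN categories b ON a.category_id = b.id

Result:
name       | category
-----------+---------
Keyboard   | Supplies
Mouse      | NULL    
Stapler    | Sports  
Cable      | Books   
Speaker    | Sports  
Tablet     | Sports  
Router     | Kitchen 
Headphones | Books   


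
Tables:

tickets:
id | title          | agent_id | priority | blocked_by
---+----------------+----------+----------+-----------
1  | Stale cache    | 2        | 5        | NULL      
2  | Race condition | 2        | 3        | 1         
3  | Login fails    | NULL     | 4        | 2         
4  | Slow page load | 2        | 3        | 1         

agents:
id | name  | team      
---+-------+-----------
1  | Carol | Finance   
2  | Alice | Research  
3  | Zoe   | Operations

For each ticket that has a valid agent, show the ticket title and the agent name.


INNER JOIN keeps only tickets rows whose agent_id matches an id in agents. Walk through each ticket:
  - ticket 1 (Stale cache): agent_id=2 -> matches Alice
  - ticket 2 (Race condition): agent_id=2 -> matches Alice
  - ticket 3 (Login fails): agent_id=NULL, no match -> dropped
  - ticket 4 (Slow page load): agent_id=2 -> matches Alice
So 1 of 4 rows is dropped.

SQL:
SELECT a.title, b.name AS agent
FROM tickets a
INNER JOIN agents b ON a.agent_id = b.id

Result:
title          | agent
---------------+------
Stale cache    | Alice
Race condition | Alice
Slow page load | Alice


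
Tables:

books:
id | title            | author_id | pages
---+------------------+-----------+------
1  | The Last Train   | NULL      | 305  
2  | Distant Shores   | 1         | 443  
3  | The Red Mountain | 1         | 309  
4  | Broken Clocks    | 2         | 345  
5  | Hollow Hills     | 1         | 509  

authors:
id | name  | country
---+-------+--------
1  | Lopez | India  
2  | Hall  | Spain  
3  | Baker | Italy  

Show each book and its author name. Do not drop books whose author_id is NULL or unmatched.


LEFT JOIN keeps every row from books (the left table); where author_id has no match in authors, the author columns become NULL. Walk through each book:
  - book 1 (The Last Train): author_id=NULL, no match -> kept with NULL
  - book 2 (Distant Shores): author_id=1 -> matches Lopez
  - book 3 (The Red Mountain): author_id=1 -> matches Lopez
  - book 4 (Broken Clocks): author_id=2 -> matches Hall
  - book 5 (Hollow Hills): author_id=1 -> matches Lopez
All 5 rows appear; 1 has NULL author.

SQL:
SELECT a.title, b.name AS author
FROM books a
LEFT JOIN authors b ON a.author_id = b.id

Result:
title            | author
-----------------+-------
The Last Train   | NULL  
Distant Shores   | Lopez 
The Red Mountain | Lopez 
Broken Clocks    | Hall  
Hollow Hills     | Lopez 


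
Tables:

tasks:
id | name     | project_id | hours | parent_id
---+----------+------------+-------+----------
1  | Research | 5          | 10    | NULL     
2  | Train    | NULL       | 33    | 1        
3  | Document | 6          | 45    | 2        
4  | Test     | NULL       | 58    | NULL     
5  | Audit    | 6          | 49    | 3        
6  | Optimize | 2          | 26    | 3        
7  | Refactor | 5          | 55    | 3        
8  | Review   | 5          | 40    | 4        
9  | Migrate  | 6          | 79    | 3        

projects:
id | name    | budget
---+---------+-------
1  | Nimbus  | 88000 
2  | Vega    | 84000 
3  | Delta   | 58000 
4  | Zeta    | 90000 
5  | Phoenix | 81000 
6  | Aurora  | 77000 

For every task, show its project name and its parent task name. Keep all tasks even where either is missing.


Two LEFT JOINs from the same base table tasks: one to projects via project_id, one to tasks itself via parent_id. Both are LEFT so every task is preserved.
Match against projects:
  - task 1 (Research): project_id=5 -> matches Phoenix
  - task 2 (Train): project_id=NULL, no match -> kept with NULL
  - task 3 (Document): project_id=6 -> matches Aurora
  - task 4 (Test): project_id=NULL, no match -> kept with NULL
  - task 5 (Audit): project_id=6 -> matches Aurora
  - task 6 (Optimize): project_id=2 -> matches Vega
  - task 7 (Refactor): project_id=5 -> matches Phoenix
  - task 8 (Review): project_id=5 -> matches Phoenix
  - task 9 (Migrate): project_id=6 -> matches Aurora
Match against tasks (self):
  - task 1 (Research): parent_id=NULL -> NULL
  - task 2 (Train): parent_id=1 -> Research
  - task 3 (Document): parent_id=2 -> Train
  - task 4 (Test): parent_id=NULL -> NULL
  - task 5 (Audit): parent_id=3 -> Document
  - task 6 (Optimize): parent_id=3 -> Document
  - task 7 (Refactor): parent_id=3 -> Document
  - task 8 (Review): parent_id=4 -> Test
  - task 9 (Migrate): parent_id=3 -> Document

SQL:
SELECT a.name, b.name AS project, c.name AS parent
FROM tasks a
LEFT JOIN projects b ON a.project_id = b.id
LEFT JOIN tasks c ON a.parent_id = c.id

Result:
name     | project | parent  
---------+---------+---------
Research | Phoenix | NULL    
Train    | NULL    | Research
Document | Aurora  | Train   
Test     | NULL    | NULL    
Audit    | Aurora  | Document
Optimize | Vega    | Document
Refactor | Phoenix | Document
Review   | Phoenix | Test    
Migrate  | Aurora  | Document


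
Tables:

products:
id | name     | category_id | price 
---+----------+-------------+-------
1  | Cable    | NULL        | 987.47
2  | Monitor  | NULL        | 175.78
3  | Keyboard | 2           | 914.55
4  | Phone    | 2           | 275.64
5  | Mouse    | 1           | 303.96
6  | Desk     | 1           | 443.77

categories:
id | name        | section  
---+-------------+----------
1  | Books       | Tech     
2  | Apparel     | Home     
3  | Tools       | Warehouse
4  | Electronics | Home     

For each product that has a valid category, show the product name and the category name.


INNER JOIN keeps only products rows whose category_id matches an id in categories. Walk through each product:
  - product 1 (Cable): category_id=NULL, no match -> dropped
  - product 2 (Monitor): category_id=NULL, no match -> dropped
  - product 3 (Keyboard): category_id=2 -> matches Apparel
  - product 4 (Phone): category_id=2 -> matches Apparel
  - product 5 (Mouse): category_id=1 -> matches Books
  - product 6 (Desk): category_id=1 -> matches Books
So 2 of 6 rows are dropped.

SQL:
SELECT a.name, b.name AS category
FROM products a
INNER JOIN categories b ON a.category_id = b.id

Result:
name     | category
---------+---------
Keyboard | Apparel 
Phone    | Apparel 
Mouse    | Books   
Desk     | Books   


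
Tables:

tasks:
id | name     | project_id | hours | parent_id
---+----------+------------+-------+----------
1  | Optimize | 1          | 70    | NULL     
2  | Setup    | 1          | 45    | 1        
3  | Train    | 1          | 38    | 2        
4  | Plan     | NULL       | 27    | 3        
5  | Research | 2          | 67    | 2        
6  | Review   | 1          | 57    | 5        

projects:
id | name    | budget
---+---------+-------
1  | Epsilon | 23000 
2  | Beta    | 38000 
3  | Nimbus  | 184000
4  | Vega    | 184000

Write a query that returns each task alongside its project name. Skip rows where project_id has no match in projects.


INNER JOIN keeps only tasks rows whose project_id matches an id in projects. Walk through each task:
  - task 1 (Optimize): project_id=1 -> matches Epsilon
  - task 2 (Setup): project_id=1 -> matches Epsilon
  - task 3 (Train): project_id=1 -> matches Epsilon
  - task 4 (Plan): project_id=NULL, no match -> dropped
  - task 5 (Research): project_id=2 -> matches Beta
  - task 6 (Review): project_id=1 -> matches Epsilon
So 1 of 6 rows is dropped.

SQL:
SELECT a.name, b.name AS project
FROM tasks a
INNER JOIN projects b ON a.project_id = b.id

Result:
name     | project
---------+--------
Optimize | Epsilon
Setup    | Epsilon
Train    | Epsilon
Research | Beta   
Review   | Epsilon


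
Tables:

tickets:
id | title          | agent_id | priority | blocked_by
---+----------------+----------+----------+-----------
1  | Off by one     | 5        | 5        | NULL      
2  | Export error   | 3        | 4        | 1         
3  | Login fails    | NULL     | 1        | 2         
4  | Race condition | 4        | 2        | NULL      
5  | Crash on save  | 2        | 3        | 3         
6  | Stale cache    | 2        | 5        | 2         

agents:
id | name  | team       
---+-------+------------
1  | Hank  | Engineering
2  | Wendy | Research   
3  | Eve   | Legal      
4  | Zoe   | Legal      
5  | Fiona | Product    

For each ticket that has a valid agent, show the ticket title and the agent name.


INNER JOIN keeps only tickets rows whose agent_id matches an id in agents. Walk through each ticket:
  - ticket 1 (Off by one): agent_id=5 -> matches Fiona
  - ticket 2 (Export error): agent_id=3 -> matches Eve
  - ticket 3 (Login fails): agent_id=NULL, no match -> dropped
  - ticket 4 (Race condition): agent_id=4 -> matches Zoe
  - ticket 5 (Crash on save): agent_id=2 -> matches Wendy
  - ticket 6 (Stale cache): agent_id=2 -> matches Wendy
So 1 of 6 rows is dropped.

SQL:
SELECT a.title, b.name AS agent
FROM tickets a
INNER JOIN agents b ON a.agent_id = b.id

Result:
title          | agent
---------------+------
Off by one     | Fiona
Export error   | Eve  
Race condition | Zoe  
Crash on save  | Wendy
Stale cache    | Wendy


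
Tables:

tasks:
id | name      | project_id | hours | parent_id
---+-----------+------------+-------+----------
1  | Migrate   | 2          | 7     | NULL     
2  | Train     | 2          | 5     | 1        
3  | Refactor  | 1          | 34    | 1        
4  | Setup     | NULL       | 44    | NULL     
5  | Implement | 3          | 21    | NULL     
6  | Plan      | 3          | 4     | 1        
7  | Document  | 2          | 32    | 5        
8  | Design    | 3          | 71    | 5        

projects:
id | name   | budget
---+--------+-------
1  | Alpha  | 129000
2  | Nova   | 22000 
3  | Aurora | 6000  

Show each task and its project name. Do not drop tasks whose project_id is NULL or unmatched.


LEFT JOIN keeps every row from tasks (the left table); where project_id has no match in projects, the project columns become NULL. Walk through each task:
  - task 1 (Migrate): project_id=2 -> matches Nova
  - task 2 (Train): project_id=2 -> matches Nova
  - task 3 (Refactor): project_id=1 -> matches Alpha
  - task 4 (Setup): project_id=NULL, no match -> kept with NULL
  - task 5 (Implement): project_id=3 -> matches Aurora
  - task 6 (Plan): project_id=3 -> matches Aurora
  - task 7 (Document): project_id=2 -> matches Nova
  - task 8 (Design): project_id=3 -> matches Aurora
All 8 rows appear; 1 has NULL project.

SQL:
SELECT a.name, b.name AS project
FROM tasks a
LEFT JOIN projects b ON a.project_id = b.id

Result:
name      | project
----------+--------
Migrate   | Nova   
Train     | Nova   
Refactor  | Alpha  
Setup     | NULL   
Implement | Aurora 
Plan      | Aurora 
Document  | Nova   
Design    | Aurora 
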